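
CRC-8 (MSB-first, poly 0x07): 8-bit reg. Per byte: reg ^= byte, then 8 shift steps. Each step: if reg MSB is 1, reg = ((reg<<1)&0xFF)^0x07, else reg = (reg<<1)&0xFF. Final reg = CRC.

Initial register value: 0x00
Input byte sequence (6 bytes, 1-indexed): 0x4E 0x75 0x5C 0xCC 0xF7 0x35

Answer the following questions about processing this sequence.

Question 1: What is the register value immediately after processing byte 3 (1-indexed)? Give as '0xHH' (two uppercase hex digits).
Answer: 0xDA

Derivation:
After byte 1 (0x4E): reg=0xED
After byte 2 (0x75): reg=0xC1
After byte 3 (0x5C): reg=0xDA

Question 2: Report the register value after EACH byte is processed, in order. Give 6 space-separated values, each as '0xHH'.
0xED 0xC1 0xDA 0x62 0xE2 0x2B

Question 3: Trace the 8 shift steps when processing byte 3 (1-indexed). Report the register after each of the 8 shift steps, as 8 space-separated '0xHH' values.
After byte 1 (0x4E): reg=0xED
After byte 2 (0x75): reg=0xC1
Register before byte 3: 0xC1
After XOR with byte 0x5C: 0x9D

Answer: 0x3D 0x7A 0xF4 0xEF 0xD9 0xB5 0x6D 0xDA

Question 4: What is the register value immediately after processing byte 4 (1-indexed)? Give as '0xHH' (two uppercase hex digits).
After byte 1 (0x4E): reg=0xED
After byte 2 (0x75): reg=0xC1
After byte 3 (0x5C): reg=0xDA
After byte 4 (0xCC): reg=0x62

Answer: 0x62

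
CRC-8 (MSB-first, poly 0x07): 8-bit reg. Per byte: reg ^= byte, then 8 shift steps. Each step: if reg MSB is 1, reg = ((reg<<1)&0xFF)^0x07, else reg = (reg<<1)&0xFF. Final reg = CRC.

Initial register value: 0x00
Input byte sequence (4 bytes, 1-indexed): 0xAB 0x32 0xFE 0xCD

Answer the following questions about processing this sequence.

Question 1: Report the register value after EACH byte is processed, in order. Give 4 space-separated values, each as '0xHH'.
0x58 0x11 0x83 0xED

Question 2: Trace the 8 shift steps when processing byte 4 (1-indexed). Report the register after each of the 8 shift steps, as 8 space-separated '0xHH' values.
After byte 1 (0xAB): reg=0x58
After byte 2 (0x32): reg=0x11
After byte 3 (0xFE): reg=0x83
Register before byte 4: 0x83
After XOR with byte 0xCD: 0x4E

Answer: 0x9C 0x3F 0x7E 0xFC 0xFF 0xF9 0xF5 0xED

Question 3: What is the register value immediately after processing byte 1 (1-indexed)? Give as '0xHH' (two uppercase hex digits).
Answer: 0x58

Derivation:
After byte 1 (0xAB): reg=0x58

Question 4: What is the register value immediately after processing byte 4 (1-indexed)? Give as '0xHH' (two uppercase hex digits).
Answer: 0xED

Derivation:
After byte 1 (0xAB): reg=0x58
After byte 2 (0x32): reg=0x11
After byte 3 (0xFE): reg=0x83
After byte 4 (0xCD): reg=0xED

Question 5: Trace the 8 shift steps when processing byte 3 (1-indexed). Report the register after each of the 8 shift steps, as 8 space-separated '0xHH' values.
After byte 1 (0xAB): reg=0x58
After byte 2 (0x32): reg=0x11
Register before byte 3: 0x11
After XOR with byte 0xFE: 0xEF

Answer: 0xD9 0xB5 0x6D 0xDA 0xB3 0x61 0xC2 0x83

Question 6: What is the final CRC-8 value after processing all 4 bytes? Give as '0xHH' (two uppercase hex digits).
Answer: 0xED

Derivation:
After byte 1 (0xAB): reg=0x58
After byte 2 (0x32): reg=0x11
After byte 3 (0xFE): reg=0x83
After byte 4 (0xCD): reg=0xED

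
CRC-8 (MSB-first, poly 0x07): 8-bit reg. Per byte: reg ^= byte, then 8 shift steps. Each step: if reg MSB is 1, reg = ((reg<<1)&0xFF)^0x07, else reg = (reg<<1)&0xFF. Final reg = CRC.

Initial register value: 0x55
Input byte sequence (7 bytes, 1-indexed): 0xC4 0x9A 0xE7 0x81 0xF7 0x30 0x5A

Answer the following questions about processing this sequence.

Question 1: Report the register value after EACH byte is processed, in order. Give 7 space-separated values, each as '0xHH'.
0xFE 0x3B 0x1A 0xC8 0xBD 0xAA 0xDE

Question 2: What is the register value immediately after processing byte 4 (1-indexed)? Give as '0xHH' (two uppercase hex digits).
After byte 1 (0xC4): reg=0xFE
After byte 2 (0x9A): reg=0x3B
After byte 3 (0xE7): reg=0x1A
After byte 4 (0x81): reg=0xC8

Answer: 0xC8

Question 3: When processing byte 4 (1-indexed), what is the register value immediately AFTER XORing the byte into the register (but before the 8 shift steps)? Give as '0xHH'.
Register before byte 4: 0x1A
Byte 4: 0x81
0x1A XOR 0x81 = 0x9B

Answer: 0x9B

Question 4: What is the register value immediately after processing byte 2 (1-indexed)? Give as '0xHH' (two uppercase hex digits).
Answer: 0x3B

Derivation:
After byte 1 (0xC4): reg=0xFE
After byte 2 (0x9A): reg=0x3B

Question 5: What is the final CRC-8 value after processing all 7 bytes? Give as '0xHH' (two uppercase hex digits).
Answer: 0xDE

Derivation:
After byte 1 (0xC4): reg=0xFE
After byte 2 (0x9A): reg=0x3B
After byte 3 (0xE7): reg=0x1A
After byte 4 (0x81): reg=0xC8
After byte 5 (0xF7): reg=0xBD
After byte 6 (0x30): reg=0xAA
After byte 7 (0x5A): reg=0xDE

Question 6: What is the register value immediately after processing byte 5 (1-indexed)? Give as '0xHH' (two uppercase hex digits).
After byte 1 (0xC4): reg=0xFE
After byte 2 (0x9A): reg=0x3B
After byte 3 (0xE7): reg=0x1A
After byte 4 (0x81): reg=0xC8
After byte 5 (0xF7): reg=0xBD

Answer: 0xBD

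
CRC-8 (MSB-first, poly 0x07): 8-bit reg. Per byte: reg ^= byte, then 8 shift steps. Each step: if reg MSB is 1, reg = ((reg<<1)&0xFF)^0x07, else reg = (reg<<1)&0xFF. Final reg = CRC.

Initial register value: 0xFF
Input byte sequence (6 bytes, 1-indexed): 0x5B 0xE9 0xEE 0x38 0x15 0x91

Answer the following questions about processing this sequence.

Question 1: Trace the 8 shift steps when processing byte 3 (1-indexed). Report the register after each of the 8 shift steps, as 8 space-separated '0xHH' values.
After byte 1 (0x5B): reg=0x75
After byte 2 (0xE9): reg=0xDD
Register before byte 3: 0xDD
After XOR with byte 0xEE: 0x33

Answer: 0x66 0xCC 0x9F 0x39 0x72 0xE4 0xCF 0x99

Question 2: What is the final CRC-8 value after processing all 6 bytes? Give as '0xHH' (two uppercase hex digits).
Answer: 0xCB

Derivation:
After byte 1 (0x5B): reg=0x75
After byte 2 (0xE9): reg=0xDD
After byte 3 (0xEE): reg=0x99
After byte 4 (0x38): reg=0x6E
After byte 5 (0x15): reg=0x66
After byte 6 (0x91): reg=0xCB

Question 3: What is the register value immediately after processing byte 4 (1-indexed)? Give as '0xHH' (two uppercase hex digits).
Answer: 0x6E

Derivation:
After byte 1 (0x5B): reg=0x75
After byte 2 (0xE9): reg=0xDD
After byte 3 (0xEE): reg=0x99
After byte 4 (0x38): reg=0x6E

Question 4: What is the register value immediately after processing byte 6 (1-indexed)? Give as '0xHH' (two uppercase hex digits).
Answer: 0xCB

Derivation:
After byte 1 (0x5B): reg=0x75
After byte 2 (0xE9): reg=0xDD
After byte 3 (0xEE): reg=0x99
After byte 4 (0x38): reg=0x6E
After byte 5 (0x15): reg=0x66
After byte 6 (0x91): reg=0xCB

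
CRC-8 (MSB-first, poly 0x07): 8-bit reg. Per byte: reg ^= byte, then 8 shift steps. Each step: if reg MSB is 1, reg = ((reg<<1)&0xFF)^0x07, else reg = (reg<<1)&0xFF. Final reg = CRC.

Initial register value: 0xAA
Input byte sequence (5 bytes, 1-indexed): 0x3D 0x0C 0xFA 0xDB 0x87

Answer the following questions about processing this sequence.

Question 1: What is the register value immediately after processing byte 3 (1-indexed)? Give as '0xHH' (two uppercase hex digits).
Answer: 0xAB

Derivation:
After byte 1 (0x3D): reg=0xEC
After byte 2 (0x0C): reg=0xAE
After byte 3 (0xFA): reg=0xAB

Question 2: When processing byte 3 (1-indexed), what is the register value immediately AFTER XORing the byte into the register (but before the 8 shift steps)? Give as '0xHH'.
Answer: 0x54

Derivation:
Register before byte 3: 0xAE
Byte 3: 0xFA
0xAE XOR 0xFA = 0x54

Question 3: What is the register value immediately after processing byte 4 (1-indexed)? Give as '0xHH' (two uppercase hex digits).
Answer: 0x57

Derivation:
After byte 1 (0x3D): reg=0xEC
After byte 2 (0x0C): reg=0xAE
After byte 3 (0xFA): reg=0xAB
After byte 4 (0xDB): reg=0x57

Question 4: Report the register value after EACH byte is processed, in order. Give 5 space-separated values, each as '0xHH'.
0xEC 0xAE 0xAB 0x57 0x3E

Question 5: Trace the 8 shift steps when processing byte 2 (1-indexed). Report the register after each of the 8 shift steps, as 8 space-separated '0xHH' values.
After byte 1 (0x3D): reg=0xEC
Register before byte 2: 0xEC
After XOR with byte 0x0C: 0xE0

Answer: 0xC7 0x89 0x15 0x2A 0x54 0xA8 0x57 0xAE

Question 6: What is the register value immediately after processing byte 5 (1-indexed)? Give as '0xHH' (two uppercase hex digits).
After byte 1 (0x3D): reg=0xEC
After byte 2 (0x0C): reg=0xAE
After byte 3 (0xFA): reg=0xAB
After byte 4 (0xDB): reg=0x57
After byte 5 (0x87): reg=0x3E

Answer: 0x3E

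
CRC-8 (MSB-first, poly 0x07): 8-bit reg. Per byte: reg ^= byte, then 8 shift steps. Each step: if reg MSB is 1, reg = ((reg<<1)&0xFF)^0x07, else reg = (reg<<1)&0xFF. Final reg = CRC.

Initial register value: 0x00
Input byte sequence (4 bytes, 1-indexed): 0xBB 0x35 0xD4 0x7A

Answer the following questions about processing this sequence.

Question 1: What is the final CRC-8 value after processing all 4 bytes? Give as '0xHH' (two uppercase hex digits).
Answer: 0xBC

Derivation:
After byte 1 (0xBB): reg=0x28
After byte 2 (0x35): reg=0x53
After byte 3 (0xD4): reg=0x9C
After byte 4 (0x7A): reg=0xBC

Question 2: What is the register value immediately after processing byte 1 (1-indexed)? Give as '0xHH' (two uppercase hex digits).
After byte 1 (0xBB): reg=0x28

Answer: 0x28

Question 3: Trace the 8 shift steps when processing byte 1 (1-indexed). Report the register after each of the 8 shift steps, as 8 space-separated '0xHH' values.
Register before byte 1: 0x00
After XOR with byte 0xBB: 0xBB

Answer: 0x71 0xE2 0xC3 0x81 0x05 0x0A 0x14 0x28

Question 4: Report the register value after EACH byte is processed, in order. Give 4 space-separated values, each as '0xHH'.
0x28 0x53 0x9C 0xBC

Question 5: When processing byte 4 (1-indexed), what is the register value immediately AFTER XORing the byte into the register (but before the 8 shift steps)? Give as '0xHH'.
Register before byte 4: 0x9C
Byte 4: 0x7A
0x9C XOR 0x7A = 0xE6

Answer: 0xE6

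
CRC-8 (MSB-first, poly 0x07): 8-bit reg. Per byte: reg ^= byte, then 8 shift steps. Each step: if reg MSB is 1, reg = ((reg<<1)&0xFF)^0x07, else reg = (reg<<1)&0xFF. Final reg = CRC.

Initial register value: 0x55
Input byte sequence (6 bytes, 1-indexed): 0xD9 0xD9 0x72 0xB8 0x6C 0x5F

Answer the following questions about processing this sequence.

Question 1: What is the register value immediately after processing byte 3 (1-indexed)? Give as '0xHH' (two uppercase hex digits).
After byte 1 (0xD9): reg=0xAD
After byte 2 (0xD9): reg=0x4B
After byte 3 (0x72): reg=0xAF

Answer: 0xAF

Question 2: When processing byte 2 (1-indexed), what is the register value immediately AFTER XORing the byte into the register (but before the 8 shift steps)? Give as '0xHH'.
Register before byte 2: 0xAD
Byte 2: 0xD9
0xAD XOR 0xD9 = 0x74

Answer: 0x74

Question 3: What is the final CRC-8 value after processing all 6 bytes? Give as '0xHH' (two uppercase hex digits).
After byte 1 (0xD9): reg=0xAD
After byte 2 (0xD9): reg=0x4B
After byte 3 (0x72): reg=0xAF
After byte 4 (0xB8): reg=0x65
After byte 5 (0x6C): reg=0x3F
After byte 6 (0x5F): reg=0x27

Answer: 0x27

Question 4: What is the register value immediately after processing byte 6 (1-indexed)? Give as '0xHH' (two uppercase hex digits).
Answer: 0x27

Derivation:
After byte 1 (0xD9): reg=0xAD
After byte 2 (0xD9): reg=0x4B
After byte 3 (0x72): reg=0xAF
After byte 4 (0xB8): reg=0x65
After byte 5 (0x6C): reg=0x3F
After byte 6 (0x5F): reg=0x27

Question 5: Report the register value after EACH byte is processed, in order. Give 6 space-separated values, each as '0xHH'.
0xAD 0x4B 0xAF 0x65 0x3F 0x27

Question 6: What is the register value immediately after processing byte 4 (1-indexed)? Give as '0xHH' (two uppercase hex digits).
After byte 1 (0xD9): reg=0xAD
After byte 2 (0xD9): reg=0x4B
After byte 3 (0x72): reg=0xAF
After byte 4 (0xB8): reg=0x65

Answer: 0x65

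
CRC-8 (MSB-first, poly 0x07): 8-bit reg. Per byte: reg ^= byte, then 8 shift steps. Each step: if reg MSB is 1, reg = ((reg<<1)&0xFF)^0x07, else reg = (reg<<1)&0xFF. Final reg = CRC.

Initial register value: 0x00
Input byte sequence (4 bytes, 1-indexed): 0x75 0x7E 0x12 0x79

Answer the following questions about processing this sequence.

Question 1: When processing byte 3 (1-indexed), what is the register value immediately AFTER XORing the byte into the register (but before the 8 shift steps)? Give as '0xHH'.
Answer: 0x8C

Derivation:
Register before byte 3: 0x9E
Byte 3: 0x12
0x9E XOR 0x12 = 0x8C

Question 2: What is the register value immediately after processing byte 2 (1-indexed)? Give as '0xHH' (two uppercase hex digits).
After byte 1 (0x75): reg=0x4C
After byte 2 (0x7E): reg=0x9E

Answer: 0x9E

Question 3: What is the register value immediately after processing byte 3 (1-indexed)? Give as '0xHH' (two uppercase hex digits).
After byte 1 (0x75): reg=0x4C
After byte 2 (0x7E): reg=0x9E
After byte 3 (0x12): reg=0xAD

Answer: 0xAD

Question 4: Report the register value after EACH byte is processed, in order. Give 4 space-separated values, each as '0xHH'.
0x4C 0x9E 0xAD 0x22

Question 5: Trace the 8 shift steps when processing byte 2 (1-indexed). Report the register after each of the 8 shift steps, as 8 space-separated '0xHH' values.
After byte 1 (0x75): reg=0x4C
Register before byte 2: 0x4C
After XOR with byte 0x7E: 0x32

Answer: 0x64 0xC8 0x97 0x29 0x52 0xA4 0x4F 0x9E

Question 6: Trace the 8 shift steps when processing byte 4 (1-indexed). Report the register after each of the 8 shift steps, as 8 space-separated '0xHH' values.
After byte 1 (0x75): reg=0x4C
After byte 2 (0x7E): reg=0x9E
After byte 3 (0x12): reg=0xAD
Register before byte 4: 0xAD
After XOR with byte 0x79: 0xD4

Answer: 0xAF 0x59 0xB2 0x63 0xC6 0x8B 0x11 0x22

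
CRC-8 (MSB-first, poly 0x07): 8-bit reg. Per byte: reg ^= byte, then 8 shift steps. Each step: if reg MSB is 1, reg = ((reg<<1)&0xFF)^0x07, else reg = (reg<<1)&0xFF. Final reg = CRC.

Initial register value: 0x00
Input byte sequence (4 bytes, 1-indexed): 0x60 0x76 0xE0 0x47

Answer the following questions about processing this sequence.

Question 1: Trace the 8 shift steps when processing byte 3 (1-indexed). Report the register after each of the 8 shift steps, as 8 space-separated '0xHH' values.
Answer: 0xA0 0x47 0x8E 0x1B 0x36 0x6C 0xD8 0xB7

Derivation:
After byte 1 (0x60): reg=0x27
After byte 2 (0x76): reg=0xB0
Register before byte 3: 0xB0
After XOR with byte 0xE0: 0x50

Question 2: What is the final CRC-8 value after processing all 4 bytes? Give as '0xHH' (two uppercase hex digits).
After byte 1 (0x60): reg=0x27
After byte 2 (0x76): reg=0xB0
After byte 3 (0xE0): reg=0xB7
After byte 4 (0x47): reg=0xDE

Answer: 0xDE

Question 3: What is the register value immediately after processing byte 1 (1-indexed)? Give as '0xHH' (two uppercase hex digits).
After byte 1 (0x60): reg=0x27

Answer: 0x27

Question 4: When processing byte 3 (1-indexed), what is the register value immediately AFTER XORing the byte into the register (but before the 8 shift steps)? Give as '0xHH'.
Register before byte 3: 0xB0
Byte 3: 0xE0
0xB0 XOR 0xE0 = 0x50

Answer: 0x50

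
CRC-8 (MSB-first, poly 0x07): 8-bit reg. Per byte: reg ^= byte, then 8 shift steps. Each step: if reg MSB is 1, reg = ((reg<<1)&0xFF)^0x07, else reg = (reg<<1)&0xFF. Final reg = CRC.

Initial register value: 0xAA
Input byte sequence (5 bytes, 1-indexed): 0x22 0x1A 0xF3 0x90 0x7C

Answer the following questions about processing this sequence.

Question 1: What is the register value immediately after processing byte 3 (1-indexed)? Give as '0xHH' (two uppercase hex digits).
After byte 1 (0x22): reg=0xB1
After byte 2 (0x1A): reg=0x58
After byte 3 (0xF3): reg=0x58

Answer: 0x58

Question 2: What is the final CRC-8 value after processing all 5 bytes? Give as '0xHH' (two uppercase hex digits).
Answer: 0x36

Derivation:
After byte 1 (0x22): reg=0xB1
After byte 2 (0x1A): reg=0x58
After byte 3 (0xF3): reg=0x58
After byte 4 (0x90): reg=0x76
After byte 5 (0x7C): reg=0x36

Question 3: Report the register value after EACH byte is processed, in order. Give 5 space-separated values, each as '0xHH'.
0xB1 0x58 0x58 0x76 0x36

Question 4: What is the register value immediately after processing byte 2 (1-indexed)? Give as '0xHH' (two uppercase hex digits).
Answer: 0x58

Derivation:
After byte 1 (0x22): reg=0xB1
After byte 2 (0x1A): reg=0x58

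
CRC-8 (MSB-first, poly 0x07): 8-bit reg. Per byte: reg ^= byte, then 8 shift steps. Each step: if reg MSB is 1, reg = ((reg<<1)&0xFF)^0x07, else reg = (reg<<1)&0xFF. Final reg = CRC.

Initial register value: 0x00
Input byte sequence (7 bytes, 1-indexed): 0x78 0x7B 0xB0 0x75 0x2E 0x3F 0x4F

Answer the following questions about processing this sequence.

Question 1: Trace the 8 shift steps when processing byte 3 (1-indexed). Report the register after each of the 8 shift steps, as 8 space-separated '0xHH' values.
Answer: 0xBF 0x79 0xF2 0xE3 0xC1 0x85 0x0D 0x1A

Derivation:
After byte 1 (0x78): reg=0x6F
After byte 2 (0x7B): reg=0x6C
Register before byte 3: 0x6C
After XOR with byte 0xB0: 0xDC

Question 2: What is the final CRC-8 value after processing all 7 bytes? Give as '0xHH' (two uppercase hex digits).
Answer: 0x38

Derivation:
After byte 1 (0x78): reg=0x6F
After byte 2 (0x7B): reg=0x6C
After byte 3 (0xB0): reg=0x1A
After byte 4 (0x75): reg=0x0A
After byte 5 (0x2E): reg=0xFC
After byte 6 (0x3F): reg=0x47
After byte 7 (0x4F): reg=0x38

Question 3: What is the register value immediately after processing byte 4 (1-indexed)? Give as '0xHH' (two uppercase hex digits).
Answer: 0x0A

Derivation:
After byte 1 (0x78): reg=0x6F
After byte 2 (0x7B): reg=0x6C
After byte 3 (0xB0): reg=0x1A
After byte 4 (0x75): reg=0x0A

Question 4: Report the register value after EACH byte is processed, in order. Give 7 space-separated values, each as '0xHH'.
0x6F 0x6C 0x1A 0x0A 0xFC 0x47 0x38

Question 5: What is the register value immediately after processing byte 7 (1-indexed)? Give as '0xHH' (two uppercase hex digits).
Answer: 0x38

Derivation:
After byte 1 (0x78): reg=0x6F
After byte 2 (0x7B): reg=0x6C
After byte 3 (0xB0): reg=0x1A
After byte 4 (0x75): reg=0x0A
After byte 5 (0x2E): reg=0xFC
After byte 6 (0x3F): reg=0x47
After byte 7 (0x4F): reg=0x38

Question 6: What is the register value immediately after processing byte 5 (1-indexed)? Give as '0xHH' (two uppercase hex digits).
After byte 1 (0x78): reg=0x6F
After byte 2 (0x7B): reg=0x6C
After byte 3 (0xB0): reg=0x1A
After byte 4 (0x75): reg=0x0A
After byte 5 (0x2E): reg=0xFC

Answer: 0xFC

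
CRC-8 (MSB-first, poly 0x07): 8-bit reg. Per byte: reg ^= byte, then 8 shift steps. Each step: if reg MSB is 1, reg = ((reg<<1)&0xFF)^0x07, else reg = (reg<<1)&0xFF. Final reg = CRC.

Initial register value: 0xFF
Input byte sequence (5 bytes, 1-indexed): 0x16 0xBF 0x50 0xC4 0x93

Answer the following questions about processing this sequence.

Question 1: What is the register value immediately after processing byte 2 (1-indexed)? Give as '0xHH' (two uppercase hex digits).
After byte 1 (0x16): reg=0x91
After byte 2 (0xBF): reg=0xCA

Answer: 0xCA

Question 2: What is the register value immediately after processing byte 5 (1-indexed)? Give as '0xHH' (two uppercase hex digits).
Answer: 0x67

Derivation:
After byte 1 (0x16): reg=0x91
After byte 2 (0xBF): reg=0xCA
After byte 3 (0x50): reg=0xCF
After byte 4 (0xC4): reg=0x31
After byte 5 (0x93): reg=0x67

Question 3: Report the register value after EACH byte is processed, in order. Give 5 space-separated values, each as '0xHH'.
0x91 0xCA 0xCF 0x31 0x67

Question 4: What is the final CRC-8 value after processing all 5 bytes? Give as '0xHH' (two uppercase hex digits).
After byte 1 (0x16): reg=0x91
After byte 2 (0xBF): reg=0xCA
After byte 3 (0x50): reg=0xCF
After byte 4 (0xC4): reg=0x31
After byte 5 (0x93): reg=0x67

Answer: 0x67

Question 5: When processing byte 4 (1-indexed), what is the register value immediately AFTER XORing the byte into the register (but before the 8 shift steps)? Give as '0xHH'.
Answer: 0x0B

Derivation:
Register before byte 4: 0xCF
Byte 4: 0xC4
0xCF XOR 0xC4 = 0x0B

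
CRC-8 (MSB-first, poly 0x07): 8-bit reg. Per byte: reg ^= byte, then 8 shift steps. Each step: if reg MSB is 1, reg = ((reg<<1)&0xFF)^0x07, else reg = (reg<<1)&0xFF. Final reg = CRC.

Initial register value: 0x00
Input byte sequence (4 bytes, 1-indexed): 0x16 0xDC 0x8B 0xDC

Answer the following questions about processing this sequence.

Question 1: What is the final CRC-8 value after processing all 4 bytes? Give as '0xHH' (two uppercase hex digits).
After byte 1 (0x16): reg=0x62
After byte 2 (0xDC): reg=0x33
After byte 3 (0x8B): reg=0x21
After byte 4 (0xDC): reg=0xFD

Answer: 0xFD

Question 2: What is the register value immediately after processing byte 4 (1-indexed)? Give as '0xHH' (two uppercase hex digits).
After byte 1 (0x16): reg=0x62
After byte 2 (0xDC): reg=0x33
After byte 3 (0x8B): reg=0x21
After byte 4 (0xDC): reg=0xFD

Answer: 0xFD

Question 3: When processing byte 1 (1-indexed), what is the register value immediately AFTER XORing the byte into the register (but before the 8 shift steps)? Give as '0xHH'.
Register before byte 1: 0x00
Byte 1: 0x16
0x00 XOR 0x16 = 0x16

Answer: 0x16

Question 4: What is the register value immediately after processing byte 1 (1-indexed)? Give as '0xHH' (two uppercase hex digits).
After byte 1 (0x16): reg=0x62

Answer: 0x62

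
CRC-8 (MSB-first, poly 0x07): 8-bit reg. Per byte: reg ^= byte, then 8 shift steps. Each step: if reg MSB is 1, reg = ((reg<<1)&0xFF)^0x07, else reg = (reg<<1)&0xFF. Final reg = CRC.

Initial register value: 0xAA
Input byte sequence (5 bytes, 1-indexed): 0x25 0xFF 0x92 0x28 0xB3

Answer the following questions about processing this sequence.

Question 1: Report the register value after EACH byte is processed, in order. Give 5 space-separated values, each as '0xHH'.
0xA4 0x86 0x6C 0xDB 0x1F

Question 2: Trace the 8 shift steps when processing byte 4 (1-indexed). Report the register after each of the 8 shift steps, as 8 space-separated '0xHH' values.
After byte 1 (0x25): reg=0xA4
After byte 2 (0xFF): reg=0x86
After byte 3 (0x92): reg=0x6C
Register before byte 4: 0x6C
After XOR with byte 0x28: 0x44

Answer: 0x88 0x17 0x2E 0x5C 0xB8 0x77 0xEE 0xDB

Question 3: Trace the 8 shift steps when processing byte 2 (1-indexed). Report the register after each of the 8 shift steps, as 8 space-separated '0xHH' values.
After byte 1 (0x25): reg=0xA4
Register before byte 2: 0xA4
After XOR with byte 0xFF: 0x5B

Answer: 0xB6 0x6B 0xD6 0xAB 0x51 0xA2 0x43 0x86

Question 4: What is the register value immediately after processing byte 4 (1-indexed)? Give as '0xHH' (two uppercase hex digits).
After byte 1 (0x25): reg=0xA4
After byte 2 (0xFF): reg=0x86
After byte 3 (0x92): reg=0x6C
After byte 4 (0x28): reg=0xDB

Answer: 0xDB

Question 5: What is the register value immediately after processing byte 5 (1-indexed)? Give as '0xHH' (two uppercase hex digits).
Answer: 0x1F

Derivation:
After byte 1 (0x25): reg=0xA4
After byte 2 (0xFF): reg=0x86
After byte 3 (0x92): reg=0x6C
After byte 4 (0x28): reg=0xDB
After byte 5 (0xB3): reg=0x1F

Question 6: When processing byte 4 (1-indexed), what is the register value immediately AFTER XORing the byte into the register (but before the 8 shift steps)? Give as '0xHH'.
Register before byte 4: 0x6C
Byte 4: 0x28
0x6C XOR 0x28 = 0x44

Answer: 0x44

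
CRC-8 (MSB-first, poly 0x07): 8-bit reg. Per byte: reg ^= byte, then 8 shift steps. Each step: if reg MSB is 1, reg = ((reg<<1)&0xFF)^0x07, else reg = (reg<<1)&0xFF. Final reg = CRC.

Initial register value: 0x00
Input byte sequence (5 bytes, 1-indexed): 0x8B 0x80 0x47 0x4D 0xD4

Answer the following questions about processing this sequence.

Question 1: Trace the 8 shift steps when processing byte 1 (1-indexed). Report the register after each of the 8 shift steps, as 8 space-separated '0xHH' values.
Register before byte 1: 0x00
After XOR with byte 0x8B: 0x8B

Answer: 0x11 0x22 0x44 0x88 0x17 0x2E 0x5C 0xB8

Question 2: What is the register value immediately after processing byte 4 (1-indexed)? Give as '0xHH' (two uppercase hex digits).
Answer: 0x64

Derivation:
After byte 1 (0x8B): reg=0xB8
After byte 2 (0x80): reg=0xA8
After byte 3 (0x47): reg=0x83
After byte 4 (0x4D): reg=0x64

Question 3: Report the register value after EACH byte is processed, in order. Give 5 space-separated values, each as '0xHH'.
0xB8 0xA8 0x83 0x64 0x19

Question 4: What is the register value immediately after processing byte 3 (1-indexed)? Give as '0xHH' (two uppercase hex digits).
After byte 1 (0x8B): reg=0xB8
After byte 2 (0x80): reg=0xA8
After byte 3 (0x47): reg=0x83

Answer: 0x83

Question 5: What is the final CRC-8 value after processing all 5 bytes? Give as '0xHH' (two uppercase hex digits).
Answer: 0x19

Derivation:
After byte 1 (0x8B): reg=0xB8
After byte 2 (0x80): reg=0xA8
After byte 3 (0x47): reg=0x83
After byte 4 (0x4D): reg=0x64
After byte 5 (0xD4): reg=0x19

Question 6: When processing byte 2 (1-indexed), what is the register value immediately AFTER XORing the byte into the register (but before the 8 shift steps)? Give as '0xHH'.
Register before byte 2: 0xB8
Byte 2: 0x80
0xB8 XOR 0x80 = 0x38

Answer: 0x38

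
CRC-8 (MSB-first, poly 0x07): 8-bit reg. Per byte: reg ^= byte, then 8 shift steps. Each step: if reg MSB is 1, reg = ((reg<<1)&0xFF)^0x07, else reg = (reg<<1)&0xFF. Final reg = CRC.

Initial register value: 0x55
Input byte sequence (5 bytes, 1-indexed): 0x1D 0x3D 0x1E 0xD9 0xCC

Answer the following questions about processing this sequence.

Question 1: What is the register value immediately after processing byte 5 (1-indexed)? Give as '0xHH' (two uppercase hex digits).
Answer: 0x65

Derivation:
After byte 1 (0x1D): reg=0xFF
After byte 2 (0x3D): reg=0x40
After byte 3 (0x1E): reg=0x9D
After byte 4 (0xD9): reg=0xDB
After byte 5 (0xCC): reg=0x65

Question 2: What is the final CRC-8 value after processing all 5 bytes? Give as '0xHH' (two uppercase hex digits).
Answer: 0x65

Derivation:
After byte 1 (0x1D): reg=0xFF
After byte 2 (0x3D): reg=0x40
After byte 3 (0x1E): reg=0x9D
After byte 4 (0xD9): reg=0xDB
After byte 5 (0xCC): reg=0x65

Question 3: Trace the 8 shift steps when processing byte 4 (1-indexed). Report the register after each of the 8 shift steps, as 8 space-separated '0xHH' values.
After byte 1 (0x1D): reg=0xFF
After byte 2 (0x3D): reg=0x40
After byte 3 (0x1E): reg=0x9D
Register before byte 4: 0x9D
After XOR with byte 0xD9: 0x44

Answer: 0x88 0x17 0x2E 0x5C 0xB8 0x77 0xEE 0xDB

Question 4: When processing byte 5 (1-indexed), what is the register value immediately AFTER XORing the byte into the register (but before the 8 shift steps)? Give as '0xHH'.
Answer: 0x17

Derivation:
Register before byte 5: 0xDB
Byte 5: 0xCC
0xDB XOR 0xCC = 0x17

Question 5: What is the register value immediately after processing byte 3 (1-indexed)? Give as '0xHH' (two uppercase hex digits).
After byte 1 (0x1D): reg=0xFF
After byte 2 (0x3D): reg=0x40
After byte 3 (0x1E): reg=0x9D

Answer: 0x9D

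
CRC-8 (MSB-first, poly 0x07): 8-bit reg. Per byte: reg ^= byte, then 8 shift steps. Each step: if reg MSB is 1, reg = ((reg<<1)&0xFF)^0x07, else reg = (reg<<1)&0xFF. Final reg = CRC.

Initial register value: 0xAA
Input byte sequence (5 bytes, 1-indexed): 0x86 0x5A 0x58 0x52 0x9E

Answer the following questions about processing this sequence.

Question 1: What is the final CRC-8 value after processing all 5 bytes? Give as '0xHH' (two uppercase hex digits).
Answer: 0x12

Derivation:
After byte 1 (0x86): reg=0xC4
After byte 2 (0x5A): reg=0xD3
After byte 3 (0x58): reg=0xB8
After byte 4 (0x52): reg=0x98
After byte 5 (0x9E): reg=0x12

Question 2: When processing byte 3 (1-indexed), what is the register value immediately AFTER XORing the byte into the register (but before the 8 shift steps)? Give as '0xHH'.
Register before byte 3: 0xD3
Byte 3: 0x58
0xD3 XOR 0x58 = 0x8B

Answer: 0x8B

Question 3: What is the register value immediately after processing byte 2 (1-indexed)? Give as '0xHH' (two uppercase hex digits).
After byte 1 (0x86): reg=0xC4
After byte 2 (0x5A): reg=0xD3

Answer: 0xD3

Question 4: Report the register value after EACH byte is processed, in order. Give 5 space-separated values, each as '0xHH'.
0xC4 0xD3 0xB8 0x98 0x12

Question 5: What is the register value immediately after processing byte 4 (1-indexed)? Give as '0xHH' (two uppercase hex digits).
Answer: 0x98

Derivation:
After byte 1 (0x86): reg=0xC4
After byte 2 (0x5A): reg=0xD3
After byte 3 (0x58): reg=0xB8
After byte 4 (0x52): reg=0x98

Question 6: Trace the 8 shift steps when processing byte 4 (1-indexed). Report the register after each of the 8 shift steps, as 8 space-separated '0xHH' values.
After byte 1 (0x86): reg=0xC4
After byte 2 (0x5A): reg=0xD3
After byte 3 (0x58): reg=0xB8
Register before byte 4: 0xB8
After XOR with byte 0x52: 0xEA

Answer: 0xD3 0xA1 0x45 0x8A 0x13 0x26 0x4C 0x98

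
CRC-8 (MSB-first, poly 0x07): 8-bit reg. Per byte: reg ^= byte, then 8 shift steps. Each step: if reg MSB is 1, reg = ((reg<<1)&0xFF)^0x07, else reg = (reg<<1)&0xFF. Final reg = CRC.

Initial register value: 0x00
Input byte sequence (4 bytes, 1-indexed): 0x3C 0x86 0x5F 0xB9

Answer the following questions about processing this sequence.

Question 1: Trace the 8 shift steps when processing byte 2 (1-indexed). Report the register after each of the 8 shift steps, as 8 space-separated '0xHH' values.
After byte 1 (0x3C): reg=0xB4
Register before byte 2: 0xB4
After XOR with byte 0x86: 0x32

Answer: 0x64 0xC8 0x97 0x29 0x52 0xA4 0x4F 0x9E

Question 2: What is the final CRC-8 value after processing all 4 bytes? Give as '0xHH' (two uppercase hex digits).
Answer: 0xDE

Derivation:
After byte 1 (0x3C): reg=0xB4
After byte 2 (0x86): reg=0x9E
After byte 3 (0x5F): reg=0x49
After byte 4 (0xB9): reg=0xDE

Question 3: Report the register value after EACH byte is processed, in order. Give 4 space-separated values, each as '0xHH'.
0xB4 0x9E 0x49 0xDE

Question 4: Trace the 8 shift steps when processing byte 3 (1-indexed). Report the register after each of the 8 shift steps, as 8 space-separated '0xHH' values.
After byte 1 (0x3C): reg=0xB4
After byte 2 (0x86): reg=0x9E
Register before byte 3: 0x9E
After XOR with byte 0x5F: 0xC1

Answer: 0x85 0x0D 0x1A 0x34 0x68 0xD0 0xA7 0x49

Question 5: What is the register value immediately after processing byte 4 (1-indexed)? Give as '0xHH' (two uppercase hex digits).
After byte 1 (0x3C): reg=0xB4
After byte 2 (0x86): reg=0x9E
After byte 3 (0x5F): reg=0x49
After byte 4 (0xB9): reg=0xDE

Answer: 0xDE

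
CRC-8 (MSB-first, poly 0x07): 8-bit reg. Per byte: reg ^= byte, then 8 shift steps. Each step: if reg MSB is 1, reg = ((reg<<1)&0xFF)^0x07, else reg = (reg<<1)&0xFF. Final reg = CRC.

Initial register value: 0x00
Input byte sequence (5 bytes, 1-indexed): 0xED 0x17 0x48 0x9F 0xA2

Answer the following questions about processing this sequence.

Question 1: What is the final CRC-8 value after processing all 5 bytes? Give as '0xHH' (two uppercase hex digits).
After byte 1 (0xED): reg=0x8D
After byte 2 (0x17): reg=0xCF
After byte 3 (0x48): reg=0x9C
After byte 4 (0x9F): reg=0x09
After byte 5 (0xA2): reg=0x58

Answer: 0x58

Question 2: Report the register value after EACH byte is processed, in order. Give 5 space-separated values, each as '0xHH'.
0x8D 0xCF 0x9C 0x09 0x58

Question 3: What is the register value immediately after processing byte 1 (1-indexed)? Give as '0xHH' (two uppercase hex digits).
After byte 1 (0xED): reg=0x8D

Answer: 0x8D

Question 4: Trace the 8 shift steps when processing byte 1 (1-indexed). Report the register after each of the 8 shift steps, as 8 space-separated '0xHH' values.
Answer: 0xDD 0xBD 0x7D 0xFA 0xF3 0xE1 0xC5 0x8D

Derivation:
Register before byte 1: 0x00
After XOR with byte 0xED: 0xED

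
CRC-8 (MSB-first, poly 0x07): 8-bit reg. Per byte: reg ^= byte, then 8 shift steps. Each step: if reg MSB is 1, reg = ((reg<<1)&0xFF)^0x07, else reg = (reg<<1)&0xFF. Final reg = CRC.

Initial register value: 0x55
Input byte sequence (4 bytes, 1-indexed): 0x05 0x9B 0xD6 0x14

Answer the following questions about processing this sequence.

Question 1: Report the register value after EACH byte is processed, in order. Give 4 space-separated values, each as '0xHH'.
0xB7 0xC4 0x7E 0x11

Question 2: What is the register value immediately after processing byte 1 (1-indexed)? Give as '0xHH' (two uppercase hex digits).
Answer: 0xB7

Derivation:
After byte 1 (0x05): reg=0xB7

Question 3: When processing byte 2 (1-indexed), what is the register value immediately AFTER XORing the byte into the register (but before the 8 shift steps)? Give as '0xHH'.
Register before byte 2: 0xB7
Byte 2: 0x9B
0xB7 XOR 0x9B = 0x2C

Answer: 0x2C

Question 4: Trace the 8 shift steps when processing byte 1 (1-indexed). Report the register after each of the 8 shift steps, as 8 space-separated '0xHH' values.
Answer: 0xA0 0x47 0x8E 0x1B 0x36 0x6C 0xD8 0xB7

Derivation:
Register before byte 1: 0x55
After XOR with byte 0x05: 0x50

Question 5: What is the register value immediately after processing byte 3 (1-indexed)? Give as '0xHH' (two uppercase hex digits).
After byte 1 (0x05): reg=0xB7
After byte 2 (0x9B): reg=0xC4
After byte 3 (0xD6): reg=0x7E

Answer: 0x7E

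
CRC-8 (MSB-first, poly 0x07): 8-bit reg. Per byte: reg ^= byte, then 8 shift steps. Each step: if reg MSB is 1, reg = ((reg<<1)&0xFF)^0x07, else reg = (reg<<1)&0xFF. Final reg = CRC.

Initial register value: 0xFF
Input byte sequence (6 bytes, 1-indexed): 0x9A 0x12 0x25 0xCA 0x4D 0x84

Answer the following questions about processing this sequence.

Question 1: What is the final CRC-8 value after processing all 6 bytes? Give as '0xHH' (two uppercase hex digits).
After byte 1 (0x9A): reg=0x3C
After byte 2 (0x12): reg=0xCA
After byte 3 (0x25): reg=0x83
After byte 4 (0xCA): reg=0xF8
After byte 5 (0x4D): reg=0x02
After byte 6 (0x84): reg=0x9B

Answer: 0x9B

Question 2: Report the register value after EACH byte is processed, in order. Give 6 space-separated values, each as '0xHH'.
0x3C 0xCA 0x83 0xF8 0x02 0x9B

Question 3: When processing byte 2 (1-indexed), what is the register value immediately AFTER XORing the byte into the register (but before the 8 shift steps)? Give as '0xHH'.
Answer: 0x2E

Derivation:
Register before byte 2: 0x3C
Byte 2: 0x12
0x3C XOR 0x12 = 0x2E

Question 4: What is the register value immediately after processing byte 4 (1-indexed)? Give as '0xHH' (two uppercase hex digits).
Answer: 0xF8

Derivation:
After byte 1 (0x9A): reg=0x3C
After byte 2 (0x12): reg=0xCA
After byte 3 (0x25): reg=0x83
After byte 4 (0xCA): reg=0xF8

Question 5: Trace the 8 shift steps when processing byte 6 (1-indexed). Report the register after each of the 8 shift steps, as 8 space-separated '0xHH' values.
Answer: 0x0B 0x16 0x2C 0x58 0xB0 0x67 0xCE 0x9B

Derivation:
After byte 1 (0x9A): reg=0x3C
After byte 2 (0x12): reg=0xCA
After byte 3 (0x25): reg=0x83
After byte 4 (0xCA): reg=0xF8
After byte 5 (0x4D): reg=0x02
Register before byte 6: 0x02
After XOR with byte 0x84: 0x86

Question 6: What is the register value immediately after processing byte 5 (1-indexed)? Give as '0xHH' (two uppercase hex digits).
After byte 1 (0x9A): reg=0x3C
After byte 2 (0x12): reg=0xCA
After byte 3 (0x25): reg=0x83
After byte 4 (0xCA): reg=0xF8
After byte 5 (0x4D): reg=0x02

Answer: 0x02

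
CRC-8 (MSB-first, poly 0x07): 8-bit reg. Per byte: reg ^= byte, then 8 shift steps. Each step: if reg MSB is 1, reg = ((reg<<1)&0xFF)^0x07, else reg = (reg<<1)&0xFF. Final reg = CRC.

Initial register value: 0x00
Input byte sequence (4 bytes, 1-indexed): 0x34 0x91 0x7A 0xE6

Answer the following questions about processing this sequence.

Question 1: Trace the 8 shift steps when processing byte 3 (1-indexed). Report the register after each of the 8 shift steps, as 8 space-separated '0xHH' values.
After byte 1 (0x34): reg=0x8C
After byte 2 (0x91): reg=0x53
Register before byte 3: 0x53
After XOR with byte 0x7A: 0x29

Answer: 0x52 0xA4 0x4F 0x9E 0x3B 0x76 0xEC 0xDF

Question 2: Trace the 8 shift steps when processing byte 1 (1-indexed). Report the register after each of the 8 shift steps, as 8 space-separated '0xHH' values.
Answer: 0x68 0xD0 0xA7 0x49 0x92 0x23 0x46 0x8C

Derivation:
Register before byte 1: 0x00
After XOR with byte 0x34: 0x34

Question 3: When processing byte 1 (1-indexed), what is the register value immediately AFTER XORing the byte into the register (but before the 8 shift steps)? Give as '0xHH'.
Answer: 0x34

Derivation:
Register before byte 1: 0x00
Byte 1: 0x34
0x00 XOR 0x34 = 0x34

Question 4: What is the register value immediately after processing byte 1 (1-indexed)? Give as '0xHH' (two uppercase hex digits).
Answer: 0x8C

Derivation:
After byte 1 (0x34): reg=0x8C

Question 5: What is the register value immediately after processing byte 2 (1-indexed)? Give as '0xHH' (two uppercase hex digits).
After byte 1 (0x34): reg=0x8C
After byte 2 (0x91): reg=0x53

Answer: 0x53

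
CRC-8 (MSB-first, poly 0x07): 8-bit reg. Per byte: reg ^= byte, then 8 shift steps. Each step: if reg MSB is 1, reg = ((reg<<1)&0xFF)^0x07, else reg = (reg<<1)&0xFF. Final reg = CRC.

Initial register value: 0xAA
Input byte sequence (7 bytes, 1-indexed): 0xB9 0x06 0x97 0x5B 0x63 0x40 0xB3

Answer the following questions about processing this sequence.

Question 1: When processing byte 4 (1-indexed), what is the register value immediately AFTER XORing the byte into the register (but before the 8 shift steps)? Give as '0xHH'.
Register before byte 4: 0x8D
Byte 4: 0x5B
0x8D XOR 0x5B = 0xD6

Answer: 0xD6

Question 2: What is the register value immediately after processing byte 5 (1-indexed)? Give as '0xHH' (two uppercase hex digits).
Answer: 0xEA

Derivation:
After byte 1 (0xB9): reg=0x79
After byte 2 (0x06): reg=0x7A
After byte 3 (0x97): reg=0x8D
After byte 4 (0x5B): reg=0x2C
After byte 5 (0x63): reg=0xEA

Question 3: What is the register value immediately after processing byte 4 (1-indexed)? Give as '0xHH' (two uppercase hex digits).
After byte 1 (0xB9): reg=0x79
After byte 2 (0x06): reg=0x7A
After byte 3 (0x97): reg=0x8D
After byte 4 (0x5B): reg=0x2C

Answer: 0x2C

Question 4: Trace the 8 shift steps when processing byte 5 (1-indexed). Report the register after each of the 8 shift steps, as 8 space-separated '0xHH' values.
After byte 1 (0xB9): reg=0x79
After byte 2 (0x06): reg=0x7A
After byte 3 (0x97): reg=0x8D
After byte 4 (0x5B): reg=0x2C
Register before byte 5: 0x2C
After XOR with byte 0x63: 0x4F

Answer: 0x9E 0x3B 0x76 0xEC 0xDF 0xB9 0x75 0xEA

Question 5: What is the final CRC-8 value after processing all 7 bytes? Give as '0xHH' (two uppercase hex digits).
Answer: 0x8A

Derivation:
After byte 1 (0xB9): reg=0x79
After byte 2 (0x06): reg=0x7A
After byte 3 (0x97): reg=0x8D
After byte 4 (0x5B): reg=0x2C
After byte 5 (0x63): reg=0xEA
After byte 6 (0x40): reg=0x5F
After byte 7 (0xB3): reg=0x8A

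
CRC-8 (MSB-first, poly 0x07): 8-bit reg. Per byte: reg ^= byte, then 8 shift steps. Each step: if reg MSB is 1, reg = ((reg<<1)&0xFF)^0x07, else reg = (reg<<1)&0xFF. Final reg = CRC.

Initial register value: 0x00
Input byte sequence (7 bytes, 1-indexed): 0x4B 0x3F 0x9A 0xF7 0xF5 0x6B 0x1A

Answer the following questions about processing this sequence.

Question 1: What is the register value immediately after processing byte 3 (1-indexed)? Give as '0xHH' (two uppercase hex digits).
After byte 1 (0x4B): reg=0xF6
After byte 2 (0x3F): reg=0x71
After byte 3 (0x9A): reg=0x9F

Answer: 0x9F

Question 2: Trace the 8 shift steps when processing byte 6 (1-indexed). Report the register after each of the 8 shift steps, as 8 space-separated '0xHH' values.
After byte 1 (0x4B): reg=0xF6
After byte 2 (0x3F): reg=0x71
After byte 3 (0x9A): reg=0x9F
After byte 4 (0xF7): reg=0x1F
After byte 5 (0xF5): reg=0x98
Register before byte 6: 0x98
After XOR with byte 0x6B: 0xF3

Answer: 0xE1 0xC5 0x8D 0x1D 0x3A 0x74 0xE8 0xD7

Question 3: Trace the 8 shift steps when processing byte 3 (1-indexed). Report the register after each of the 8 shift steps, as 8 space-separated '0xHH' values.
After byte 1 (0x4B): reg=0xF6
After byte 2 (0x3F): reg=0x71
Register before byte 3: 0x71
After XOR with byte 0x9A: 0xEB

Answer: 0xD1 0xA5 0x4D 0x9A 0x33 0x66 0xCC 0x9F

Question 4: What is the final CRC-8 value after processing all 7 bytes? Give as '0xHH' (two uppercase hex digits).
After byte 1 (0x4B): reg=0xF6
After byte 2 (0x3F): reg=0x71
After byte 3 (0x9A): reg=0x9F
After byte 4 (0xF7): reg=0x1F
After byte 5 (0xF5): reg=0x98
After byte 6 (0x6B): reg=0xD7
After byte 7 (0x1A): reg=0x6D

Answer: 0x6D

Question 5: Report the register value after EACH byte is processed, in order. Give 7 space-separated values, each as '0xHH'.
0xF6 0x71 0x9F 0x1F 0x98 0xD7 0x6D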